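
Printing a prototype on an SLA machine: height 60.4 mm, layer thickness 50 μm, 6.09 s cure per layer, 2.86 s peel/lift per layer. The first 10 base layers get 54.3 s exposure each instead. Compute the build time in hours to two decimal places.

3.14 hours

Layer count = ceil(60.4 / 0.05) = 1208.
Bottom layers: 10 × (54.3 + 2.86) → 571.6 s.
Remaining layers: 1198 × (6.09 + 2.86) → 10722.1 s.
Sum: 571.6 + 10722.1 = 11293.7 s → 3.14 hours.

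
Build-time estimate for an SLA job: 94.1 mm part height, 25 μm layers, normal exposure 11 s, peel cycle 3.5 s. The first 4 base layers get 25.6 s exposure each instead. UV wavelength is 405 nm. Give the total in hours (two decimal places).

Layer count = ceil(94.1 / 0.025) = 3764.
Base layers = 4 × (25.6 + 3.5), so 116.4 s.
Normal layers = 3760 × (11 + 3.5), so 54520 s.
Total = 116.4 + 54520 = 54636.4 s = 15.18 hours.

15.18 hours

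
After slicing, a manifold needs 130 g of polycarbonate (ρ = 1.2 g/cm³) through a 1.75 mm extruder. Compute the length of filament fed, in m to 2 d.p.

45.04 m

Volume = 130 g / 1.2 g·cm⁻³ = 108.3333 cm³ = 108333.3 mm³.
A = π r² = π × 0.875² = 2.4053 mm².
L = V/A = 108333.3/2.4053 = 45039.41 mm → 45.04 m.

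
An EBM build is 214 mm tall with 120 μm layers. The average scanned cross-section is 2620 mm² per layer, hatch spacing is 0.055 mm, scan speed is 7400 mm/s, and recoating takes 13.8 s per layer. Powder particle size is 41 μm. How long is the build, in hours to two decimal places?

10.03 hours

Layer count = ceil(214 / 0.12) = 1784.
Hatch length per layer = 2620 / 0.055, so 47636.4 mm.
Per-layer scan time = 47636.4 / 7400 = 6.4374 s.
Layer cycle: 6.4374 + 13.8 → 20.2374 s.
Build time = 1784 × 20.2374 = 36103.5216 s = 10.03 hours.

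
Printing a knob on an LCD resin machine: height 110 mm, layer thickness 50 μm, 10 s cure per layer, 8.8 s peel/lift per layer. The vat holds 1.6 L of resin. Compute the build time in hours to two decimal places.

Layer count = ceil(110 / 0.05) = 2200.
Per-layer time = 10 + 8.8 = 18.8 s.
Total = 2200 × 18.8 = 41360 s = 11.49 hours.

11.49 hours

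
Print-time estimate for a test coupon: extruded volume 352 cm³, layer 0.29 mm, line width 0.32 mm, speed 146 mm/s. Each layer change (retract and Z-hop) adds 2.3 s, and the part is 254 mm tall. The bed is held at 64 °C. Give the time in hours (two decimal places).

7.78 hours

Bead cross-section: 0.29 × 0.32 → 0.0928 mm².
Path length: 352000 mm³ / 0.0928 mm² → 3793103.4 mm.
Extrusion time = 3793103.4 / 146 = 25980.2 s.
Layers = ⌈254/0.29⌉ = 876.
Z-hop total: 876 × 2.3 → 2014.8 s.
Total = 25980.2 + 2014.8 = 27995 s = 7.78 hours.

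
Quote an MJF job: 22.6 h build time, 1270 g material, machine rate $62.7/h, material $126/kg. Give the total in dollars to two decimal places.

$1577.04

Machine cost = 62.7 × 22.6 = $1417.02.
Feedstock cost: 126 × 1270/1000 → $160.02.
Total = 1417.02 + 160.02 = $1577.04.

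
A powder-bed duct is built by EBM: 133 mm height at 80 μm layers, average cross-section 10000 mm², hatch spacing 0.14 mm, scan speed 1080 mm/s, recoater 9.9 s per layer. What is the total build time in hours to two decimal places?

35.13 hours

Layers = ⌈133/0.08⌉ = 1663.
Per-layer scan distance = 10000 / 0.14, so 71428.6 mm.
Scan time per layer = 71428.6 / 1080 = 66.1376 s.
Layer cycle = 66.1376 + 9.9, so 76.0376 s.
1663 layers × 76.0376 s/layer = 126450.5288 s, i.e. 35.13 hours.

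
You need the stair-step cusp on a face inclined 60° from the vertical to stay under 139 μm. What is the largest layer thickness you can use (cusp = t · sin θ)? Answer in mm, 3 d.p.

sin(60°) = 0.8660; t_max = 0.139/0.8660 = 0.161 mm.

0.161 mm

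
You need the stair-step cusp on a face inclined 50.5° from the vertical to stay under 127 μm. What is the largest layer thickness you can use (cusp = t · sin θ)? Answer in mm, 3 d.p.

0.165 mm

sin(50.5°) = 0.7716; t_max = 0.127/0.7716 = 0.165 mm.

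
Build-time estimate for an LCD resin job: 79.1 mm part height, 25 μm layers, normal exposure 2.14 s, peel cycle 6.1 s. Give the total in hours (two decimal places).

Layer count = ceil(79.1 / 0.025) = 3164.
Cycle time: 2.14 + 6.1 → 8.24 s.
Build time: 3164 × 8.24 s = 26071.36 s, i.e. 7.24 hours.

7.24 hours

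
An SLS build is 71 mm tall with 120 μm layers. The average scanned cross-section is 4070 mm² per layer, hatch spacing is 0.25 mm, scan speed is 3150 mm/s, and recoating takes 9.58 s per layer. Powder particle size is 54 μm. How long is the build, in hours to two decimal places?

Number of layers: 71 / 0.12 → 592 (rounded up).
Hatch length per layer: 4070 / 0.25 → 16280 mm.
Scan time per layer = 16280 / 3150 = 5.1683 s.
Time per layer: 5.1683 + 9.58 → 14.7483 s.
Build time = 592 × 14.7483 = 8730.9936 s = 2.43 hours.

2.43 hours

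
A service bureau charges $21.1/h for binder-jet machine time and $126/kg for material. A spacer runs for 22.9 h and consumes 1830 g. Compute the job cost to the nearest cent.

Time charge: 21.1 × 22.9 → $483.19.
Feedstock cost = 126 × 1830/1000, so $230.58.
Job cost: 483.19 + 230.58 = $713.77.

$713.77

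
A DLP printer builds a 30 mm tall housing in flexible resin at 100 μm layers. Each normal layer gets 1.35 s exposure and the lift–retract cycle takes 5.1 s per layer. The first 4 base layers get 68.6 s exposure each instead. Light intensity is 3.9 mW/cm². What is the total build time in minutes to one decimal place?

Layer count = ceil(30 / 0.1) = 300.
Base layers = 4 × (68.6 + 5.1) = 294.8 s.
Remaining layers: 296 × (1.35 + 5.1) → 1909.2 s.
Total = 294.8 + 1909.2 = 2204 s = 36.7 minutes.

36.7 minutes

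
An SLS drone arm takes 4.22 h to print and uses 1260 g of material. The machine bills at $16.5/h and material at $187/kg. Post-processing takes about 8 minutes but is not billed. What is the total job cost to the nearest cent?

$305.25

Time charge: 16.5 × 4.22 → $69.63.
Material charge: 187 × 1260/1000 → $235.62.
Job cost: 69.63 + 235.62 = $305.25.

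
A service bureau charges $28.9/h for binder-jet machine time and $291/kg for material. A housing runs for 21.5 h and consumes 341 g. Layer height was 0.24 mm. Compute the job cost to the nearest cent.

Time charge: 28.9 × 21.5 → $621.35.
Feedstock cost = 291 × 341/1000, so $99.231.
Total = 621.35 + 99.231 = 720.581 ≈ $720.58.

$720.58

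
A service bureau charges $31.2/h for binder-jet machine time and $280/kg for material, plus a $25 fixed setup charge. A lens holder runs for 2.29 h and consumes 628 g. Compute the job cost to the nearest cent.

Machine-time cost = 31.2 × 2.29 = $71.448.
Material charge: 280 × 628/1000 → $175.84.
Adding setup: 71.448 + 175.84 + 25 → 272.288 ≈ $272.29.

$272.29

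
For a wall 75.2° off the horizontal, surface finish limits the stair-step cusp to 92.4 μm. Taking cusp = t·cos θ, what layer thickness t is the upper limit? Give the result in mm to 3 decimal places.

t = h_c / cos θ = 0.0924 / 0.2554 = 0.362 mm.

0.362 mm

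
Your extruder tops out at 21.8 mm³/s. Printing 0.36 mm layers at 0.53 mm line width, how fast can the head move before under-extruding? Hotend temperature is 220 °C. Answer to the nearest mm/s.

Extrusion cross-section: 0.36 × 0.53 → 0.1908 mm².
v_max = Q/A = 21.8/0.1908 = 114.26 mm/s → 114 mm/s.

114 mm/s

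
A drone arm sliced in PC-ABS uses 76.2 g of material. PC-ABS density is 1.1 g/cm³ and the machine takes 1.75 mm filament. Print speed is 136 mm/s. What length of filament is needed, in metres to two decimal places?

28.80 m

Extruded volume: 76.2/1.1 = 69.2727 cm³ (69272.7 mm³).
Cross-section of 1.75 mm filament: π·(1.75/2)² = 2.4053 mm².
Length = 69272.7 / 2.4053 = 28800.02 mm = 28.80 m.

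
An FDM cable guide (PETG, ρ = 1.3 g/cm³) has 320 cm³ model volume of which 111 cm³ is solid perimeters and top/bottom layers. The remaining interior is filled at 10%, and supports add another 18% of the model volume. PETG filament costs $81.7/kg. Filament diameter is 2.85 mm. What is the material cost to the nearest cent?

$20.13

Infill region = 320 − 111 = 209 cm³.
Deposited infill = 0.10 × 209 = 20.9 cm³.
Support: 0.18 × 320 → 57.6 cm³.
Total printed volume = 111 + 20.9 + 57.6 = 189.5 cm³.
Mass = 189.5 × 1.3 = 246.35 g.
At $81.7/kg: 246.35/1000 × 81.7 = $20.13.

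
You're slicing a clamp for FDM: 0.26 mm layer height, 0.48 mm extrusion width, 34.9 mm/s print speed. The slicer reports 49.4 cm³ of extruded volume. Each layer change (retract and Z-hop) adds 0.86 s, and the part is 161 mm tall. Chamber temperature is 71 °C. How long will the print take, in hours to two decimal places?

3.30 hours

Extrusion cross-section = 0.26 × 0.48 = 0.1248 mm².
Toolpath length = 49.4 cm³ / 0.1248 mm² = 49400 / 0.1248 = 395833.3 mm.
Extrusion time: 395833.3 / 34.9 → 11341.9 s.
Layer count = ceil(161 / 0.26) = 620.
Z-hop total = 620 × 0.86 = 533.2 s.
Altogether 11341.9 + 533.2 = 11875.1 s, i.e. 3.30 hours.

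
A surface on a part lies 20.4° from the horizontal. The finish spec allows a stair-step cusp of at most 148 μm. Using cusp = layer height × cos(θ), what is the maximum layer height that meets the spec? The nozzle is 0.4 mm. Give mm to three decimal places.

0.158 mm

Layer height = cusp / cos(20.4°) = 0.148 / 0.9373 = 0.158 mm.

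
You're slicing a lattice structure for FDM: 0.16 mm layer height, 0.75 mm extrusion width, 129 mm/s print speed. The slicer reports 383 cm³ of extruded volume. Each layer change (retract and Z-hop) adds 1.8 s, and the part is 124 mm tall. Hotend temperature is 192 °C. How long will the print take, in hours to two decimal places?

Bead cross-section: 0.16 × 0.75 → 0.12 mm².
Path length: 383000 mm³ / 0.12 mm² → 3191666.7 mm.
Extrusion time = 3191666.7 / 129 = 24741.6 s.
Layers = ⌈124/0.16⌉ = 775.
Non-print overhead = 775 × 1.8 = 1395 s.
Total = 24741.6 + 1395 = 26136.6 s = 7.26 hours.

7.26 hours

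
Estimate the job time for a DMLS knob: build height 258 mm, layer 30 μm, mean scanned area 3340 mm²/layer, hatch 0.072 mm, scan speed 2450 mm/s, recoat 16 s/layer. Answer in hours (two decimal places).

Number of layers: 258 / 0.03 → 8600 (rounded up).
Hatch length per layer: 3340 / 0.072 → 46388.9 mm.
Per-layer scan time = 46388.9 / 2450 = 18.9342 s.
Per-layer time: 18.9342 + 16 → 34.9342 s.
Build time = 8600 × 34.9342 = 300434.12 s = 83.45 hours.

83.45 hours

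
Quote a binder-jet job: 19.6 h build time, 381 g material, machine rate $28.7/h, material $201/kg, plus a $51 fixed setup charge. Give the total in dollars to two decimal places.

Machine cost = 28.7 × 19.6 = $562.52.
Feedstock cost: 201 × 381/1000 → $76.581.
Adding setup: 562.52 + 76.581 + 51 → 690.101 ≈ $690.10.

$690.10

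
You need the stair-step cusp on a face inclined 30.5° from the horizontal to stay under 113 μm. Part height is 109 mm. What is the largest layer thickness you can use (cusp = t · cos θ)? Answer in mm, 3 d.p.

Layer height = cusp / cos(30.5°) = 0.113 / 0.8616 = 0.131 mm.

0.131 mm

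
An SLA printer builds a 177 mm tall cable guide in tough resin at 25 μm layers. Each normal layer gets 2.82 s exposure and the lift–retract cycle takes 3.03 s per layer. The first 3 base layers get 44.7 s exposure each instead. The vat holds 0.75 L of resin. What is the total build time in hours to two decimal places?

Layer count = ceil(177 / 0.025) = 7080.
Bottom layers = 3 × (44.7 + 3.03) = 143.19 s.
Normal layers = 7077 × (2.82 + 3.03), so 41400.45 s.
Sum: 143.19 + 41400.45 = 41543.64 s → 11.54 hours.

11.54 hours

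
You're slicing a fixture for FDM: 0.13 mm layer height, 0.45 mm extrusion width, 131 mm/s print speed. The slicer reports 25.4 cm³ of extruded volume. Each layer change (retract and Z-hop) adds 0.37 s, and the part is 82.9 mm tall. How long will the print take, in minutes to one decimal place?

Bead cross-section = 0.13 × 0.45, so 0.0585 mm².
Toolpath length = 25.4 cm³ / 0.0585 mm² = 25400 / 0.0585 = 434188 mm.
Print-move time: 434188 / 131 → 3314.4 s.
Layer count = ceil(82.9 / 0.13) = 638.
Non-print overhead: 638 × 0.37 → 236.06 s.
Total = 3314.4 + 236.06 = 3550.46 s = 59.2 minutes.

59.2 minutes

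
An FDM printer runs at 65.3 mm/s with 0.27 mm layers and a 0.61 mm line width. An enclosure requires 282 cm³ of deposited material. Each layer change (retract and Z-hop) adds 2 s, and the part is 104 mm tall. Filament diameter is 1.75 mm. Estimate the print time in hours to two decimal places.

7.50 hours

Line area: 0.27 × 0.61 → 0.1647 mm².
Total extruded path = 282000/0.1647 = 1712204 mm.
Time extruding: 1712204 / 65.3 → 26220.6 s.
Number of layers: 104 / 0.27 → 386 (rounded up).
Non-print overhead: 386 × 2 → 772 s.
Total = 26220.6 + 772 = 26992.6 s = 7.50 hours.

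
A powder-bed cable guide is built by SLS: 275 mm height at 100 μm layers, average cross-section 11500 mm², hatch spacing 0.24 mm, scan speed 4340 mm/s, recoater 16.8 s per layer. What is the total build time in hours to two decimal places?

Layers = ⌈275/0.1⌉ = 2750.
Hatch length per layer = 11500 / 0.24, so 47916.7 mm.
Laser time per layer = 47916.7 / 4340, so 11.0407 s.
Per-layer time = 11.0407 + 16.8 = 27.8407 s.
Build time = 2750 × 27.8407 = 76561.925 s = 21.27 hours.

21.27 hours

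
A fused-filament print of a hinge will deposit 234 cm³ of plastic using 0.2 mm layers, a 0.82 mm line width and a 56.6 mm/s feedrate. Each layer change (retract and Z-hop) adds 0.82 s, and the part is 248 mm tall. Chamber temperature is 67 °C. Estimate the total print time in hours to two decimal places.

7.28 hours

Line area = 0.2 × 0.82 = 0.164 mm².
Total extruded path = 234000/0.164 = 1426829.3 mm.
Print-move time: 1426829.3 / 56.6 → 25209 s.
Number of layers: 248 / 0.2 → 1240 (rounded up).
Z-hop total = 1240 × 0.82, so 1016.8 s.
Total = 25209 + 1016.8 = 26225.8 s = 7.28 hours.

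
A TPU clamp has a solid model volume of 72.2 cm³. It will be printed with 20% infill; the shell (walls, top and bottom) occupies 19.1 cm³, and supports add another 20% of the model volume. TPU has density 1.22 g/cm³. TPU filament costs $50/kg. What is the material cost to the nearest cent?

Interior volume = 72.2 − 19.1 = 53.1 cm³.
Deposited infill: 0.20 × 53.1 → 10.62 cm³.
Support = 0.20 × 72.2, so 14.44 cm³.
Total extruded: 19.1 + 10.62 + 14.44 → 44.16 cm³.
Mass = 44.16 × 1.22, so 53.8752 g.
Cost = 53.8752 g / 1000 × $50/kg = $2.69.

$2.69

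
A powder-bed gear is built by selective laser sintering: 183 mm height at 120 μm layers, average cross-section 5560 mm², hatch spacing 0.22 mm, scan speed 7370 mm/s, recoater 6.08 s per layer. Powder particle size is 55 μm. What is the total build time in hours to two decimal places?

4.03 hours

Layers = ⌈183/0.12⌉ = 1525.
Hatch length per layer = 5560 / 0.22 = 25272.7 mm.
Per-layer scan time: 25272.7 / 7370 → 3.4291 s.
Time per layer = 3.4291 + 6.08, so 9.5091 s.
Total: 1525 × 9.5091 s = 14501.3775 s → 4.03 hours.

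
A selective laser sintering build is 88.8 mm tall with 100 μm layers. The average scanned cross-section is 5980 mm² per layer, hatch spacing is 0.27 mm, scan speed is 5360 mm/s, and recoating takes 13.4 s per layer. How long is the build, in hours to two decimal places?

Number of layers: 88.8 / 0.1 → 888 (rounded up).
Per-layer scan distance = 5980 / 0.27, so 22148.1 mm.
Scan time per layer = 22148.1 / 5360, so 4.1321 s.
Layer cycle: 4.1321 + 13.4 → 17.5321 s.
888 layers × 17.5321 s/layer = 15568.5048 s, i.e. 4.32 hours.

4.32 hours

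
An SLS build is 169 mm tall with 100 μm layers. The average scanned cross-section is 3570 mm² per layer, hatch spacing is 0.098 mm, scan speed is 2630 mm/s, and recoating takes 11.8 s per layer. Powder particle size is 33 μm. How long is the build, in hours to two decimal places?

Layer count = ceil(169 / 0.1) = 1690.
Scan path per layer = 3570 / 0.098, so 36428.6 mm.
Scan time per layer: 36428.6 / 2630 → 13.8512 s.
Layer cycle: 13.8512 + 11.8 → 25.6512 s.
Build time = 1690 × 25.6512 = 43350.528 s = 12.04 hours.

12.04 hours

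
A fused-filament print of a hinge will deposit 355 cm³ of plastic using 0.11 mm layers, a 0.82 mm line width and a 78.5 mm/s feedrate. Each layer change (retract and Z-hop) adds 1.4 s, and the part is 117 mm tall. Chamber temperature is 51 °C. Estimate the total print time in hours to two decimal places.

Bead cross-section = 0.11 × 0.82 = 0.0902 mm².
Toolpath length = 355 cm³ / 0.0902 mm² = 355000 / 0.0902 = 3935698.4 mm.
Time extruding = 3935698.4 / 78.5 = 50136.3 s.
Number of layers: 117 / 0.11 → 1064 (rounded up).
Z-hop total = 1064 × 1.4, so 1489.6 s.
Total = 50136.3 + 1489.6 = 51625.9 s = 14.34 hours.

14.34 hours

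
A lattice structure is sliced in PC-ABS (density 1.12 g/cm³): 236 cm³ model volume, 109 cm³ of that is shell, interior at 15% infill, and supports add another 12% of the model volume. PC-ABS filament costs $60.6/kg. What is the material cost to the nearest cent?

Volume inside the shell: 236 − 109 → 127 cm³.
Infill deposited = 0.15 × 127 = 19.05 cm³.
Support = 0.12 × 236 = 28.32 cm³.
Deposited volume: 109 + 19.05 + 28.32 → 156.37 cm³.
Mass = 156.37 × 1.12 = 175.1344 g.
Cost = 175.1344 g / 1000 × $60.6/kg = $10.61.

$10.61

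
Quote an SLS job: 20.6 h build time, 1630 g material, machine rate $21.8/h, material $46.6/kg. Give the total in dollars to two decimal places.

$525.04

Machine cost: 21.8 × 20.6 → $449.08.
Material cost = 46.6 × 1630/1000, so $75.958.
Total = 449.08 + 75.958 = 525.038 ≈ $525.04.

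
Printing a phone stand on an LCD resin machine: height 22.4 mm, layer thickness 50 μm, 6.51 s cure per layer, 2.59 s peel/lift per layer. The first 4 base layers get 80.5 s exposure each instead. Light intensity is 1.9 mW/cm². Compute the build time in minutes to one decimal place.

72.9 minutes

Number of layers: 22.4 / 0.05 → 448 (rounded up).
Base layers: 4 × (80.5 + 2.59) → 332.36 s.
Regular layers: 444 × (6.51 + 2.59) → 4040.4 s.
Sum: 332.36 + 4040.4 = 4372.76 s → 72.9 minutes.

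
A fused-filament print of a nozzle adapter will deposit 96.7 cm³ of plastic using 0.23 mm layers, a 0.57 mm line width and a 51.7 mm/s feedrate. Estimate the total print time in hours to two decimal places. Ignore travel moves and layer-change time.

Bead cross-section = 0.23 × 0.57, so 0.1311 mm².
Total extruded path = 96700/0.1311 = 737604.9 mm.
Extrusion time: 737604.9 / 51.7 → 14267 s.
In the requested units: 14267 s = 3.96 hours.

3.96 hours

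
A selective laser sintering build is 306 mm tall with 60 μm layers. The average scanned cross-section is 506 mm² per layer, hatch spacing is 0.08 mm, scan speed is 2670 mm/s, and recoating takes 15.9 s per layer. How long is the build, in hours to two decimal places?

Layer count = ceil(306 / 0.06) = 5100.
Scan path per layer: 506 / 0.08 → 6325 mm.
Scan time per layer = 6325 / 2670 = 2.3689 s.
Time per layer: 2.3689 + 15.9 → 18.2689 s.
Build time = 5100 × 18.2689 = 93171.39 s = 25.88 hours.

25.88 hours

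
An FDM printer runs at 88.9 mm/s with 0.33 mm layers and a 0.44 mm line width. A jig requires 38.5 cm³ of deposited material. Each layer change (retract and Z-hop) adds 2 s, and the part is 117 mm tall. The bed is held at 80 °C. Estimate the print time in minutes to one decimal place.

Bead cross-section = 0.33 × 0.44, so 0.1452 mm².
Path length: 38500 mm³ / 0.1452 mm² → 265151.5 mm.
Time extruding = 265151.5 / 88.9 = 2982.6 s.
Layers = ⌈117/0.33⌉ = 355.
Non-print overhead = 355 × 2, so 710 s.
Total = 2982.6 + 710 = 3692.6 s = 61.5 minutes.

61.5 minutes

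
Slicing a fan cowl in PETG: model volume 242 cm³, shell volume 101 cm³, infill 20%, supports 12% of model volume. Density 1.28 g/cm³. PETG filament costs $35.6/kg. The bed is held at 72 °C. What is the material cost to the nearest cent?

Interior volume = 242 − 101 = 141 cm³.
Infill volume = 0.20 × 141, so 28.2 cm³.
Support = 0.12 × 242, so 29.04 cm³.
Deposited volume: 101 + 28.2 + 29.04 → 158.24 cm³.
Mass = 158.24 × 1.28, so 202.5472 g.
At $35.6/kg: 202.5472/1000 × 35.6 = $7.21.

$7.21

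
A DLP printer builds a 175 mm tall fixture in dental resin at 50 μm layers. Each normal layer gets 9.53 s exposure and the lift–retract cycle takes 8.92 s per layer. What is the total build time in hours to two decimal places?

Number of layers: 175 / 0.05 → 3500 (rounded up).
Per-layer time = 9.53 + 8.92 = 18.45 s.
Build time: 3500 × 18.45 s = 64575 s, i.e. 17.94 hours.

17.94 hours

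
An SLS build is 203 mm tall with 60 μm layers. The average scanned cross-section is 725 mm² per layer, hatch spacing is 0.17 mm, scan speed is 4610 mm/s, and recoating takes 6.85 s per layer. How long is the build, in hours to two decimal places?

Layers = ⌈203/0.06⌉ = 3384.
Scan path per layer = 725 / 0.17, so 4264.7 mm.
Laser time per layer = 4264.7 / 4610 = 0.9251 s.
Time per layer = 0.9251 + 6.85, so 7.7751 s.
Total: 3384 × 7.7751 s = 26310.9384 s → 7.31 hours.

7.31 hours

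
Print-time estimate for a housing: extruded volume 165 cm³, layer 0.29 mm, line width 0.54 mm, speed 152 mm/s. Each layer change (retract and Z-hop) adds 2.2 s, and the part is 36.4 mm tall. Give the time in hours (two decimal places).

2.00 hours

Extrusion cross-section = 0.29 × 0.54 = 0.1566 mm².
Path length: 165000 mm³ / 0.1566 mm² → 1053639.8 mm.
Time extruding: 1053639.8 / 152 → 6931.8 s.
Layers = ⌈36.4/0.29⌉ = 126.
Non-print overhead = 126 × 2.2, so 277.2 s.
Total = 6931.8 + 277.2 = 7209 s = 2.00 hours.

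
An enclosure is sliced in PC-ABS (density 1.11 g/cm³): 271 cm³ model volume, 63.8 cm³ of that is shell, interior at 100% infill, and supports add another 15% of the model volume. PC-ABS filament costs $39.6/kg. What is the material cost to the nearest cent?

$13.70

Interior volume = 271 − 63.8, so 207.2 cm³.
Infill volume = 1.00 × 207.2, so 207.2 cm³.
Support = 0.15 × 271, so 40.65 cm³.
Deposited volume = 63.8 + 207.2 + 40.65, so 311.65 cm³.
Mass = 311.65 × 1.11 = 345.9315 g.
Cost = 345.9315 g / 1000 × $39.6/kg = $13.70.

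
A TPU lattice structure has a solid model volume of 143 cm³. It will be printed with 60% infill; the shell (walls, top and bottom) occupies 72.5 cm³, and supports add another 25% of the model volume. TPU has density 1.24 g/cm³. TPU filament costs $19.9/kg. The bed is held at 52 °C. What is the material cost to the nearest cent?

$3.71

Volume inside the shell: 143 − 72.5 → 70.5 cm³.
Deposited infill = 0.60 × 70.5, so 42.3 cm³.
Support = 0.25 × 143, so 35.75 cm³.
Total printed volume = 72.5 + 42.3 + 35.75 = 150.55 cm³.
Mass = 150.55 × 1.24 = 186.682 g.
At $19.9/kg: 186.682/1000 × 19.9 = $3.71.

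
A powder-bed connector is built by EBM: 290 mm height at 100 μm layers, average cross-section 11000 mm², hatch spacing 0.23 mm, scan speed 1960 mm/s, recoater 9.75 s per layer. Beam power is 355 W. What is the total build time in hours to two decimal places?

27.51 hours

Number of layers: 290 / 0.1 → 2900 (rounded up).
Hatch length per layer = 11000 / 0.23 = 47826.1 mm.
Scan time per layer = 47826.1 / 1960 = 24.4011 s.
Time per layer = 24.4011 + 9.75, so 34.1511 s.
Build time = 2900 × 34.1511 = 99038.19 s = 27.51 hours.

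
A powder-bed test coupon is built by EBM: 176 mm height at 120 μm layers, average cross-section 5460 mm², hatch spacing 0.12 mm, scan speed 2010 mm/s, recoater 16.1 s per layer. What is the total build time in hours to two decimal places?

15.79 hours

Layer count = ceil(176 / 0.12) = 1467.
Per-layer scan distance: 5460 / 0.12 → 45500 mm.
Scan time per layer: 45500 / 2010 → 22.6368 s.
Layer cycle = 22.6368 + 16.1, so 38.7368 s.
1467 layers × 38.7368 s/layer = 56826.8856 s, i.e. 15.79 hours.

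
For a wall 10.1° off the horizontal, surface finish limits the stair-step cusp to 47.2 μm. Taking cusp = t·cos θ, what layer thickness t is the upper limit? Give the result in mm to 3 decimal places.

Layer height = cusp / cos(10.1°) = 0.0472 / 0.9845 = 0.048 mm.

0.048 mm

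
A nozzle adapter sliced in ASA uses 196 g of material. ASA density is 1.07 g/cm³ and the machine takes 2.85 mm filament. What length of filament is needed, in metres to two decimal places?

28.71 m

Volume = 196 g / 1.07 g·cm⁻³ = 183.1776 cm³ = 183177.6 mm³.
Cross-section of 2.85 mm filament: π·(2.85/2)² = 6.3794 mm².
L = V/A = 183177.6/6.3794 = 28713.92 mm → 28.71 m.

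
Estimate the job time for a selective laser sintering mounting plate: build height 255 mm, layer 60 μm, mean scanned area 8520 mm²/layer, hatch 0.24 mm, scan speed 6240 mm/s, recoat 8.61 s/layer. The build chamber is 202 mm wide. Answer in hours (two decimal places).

16.88 hours

Layers = ⌈255/0.06⌉ = 4250.
Hatch length per layer = 8520 / 0.24 = 35500 mm.
Per-layer scan time: 35500 / 6240 → 5.6891 s.
Time per layer = 5.6891 + 8.61, so 14.2991 s.
Build time = 4250 × 14.2991 = 60771.175 s = 16.88 hours.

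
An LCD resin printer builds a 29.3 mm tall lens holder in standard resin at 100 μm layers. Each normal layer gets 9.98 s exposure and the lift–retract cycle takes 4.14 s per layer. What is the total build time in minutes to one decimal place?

Layers = ⌈29.3/0.1⌉ = 293.
Each layer takes = 9.98 + 4.14 = 14.12 s.
Total = 293 × 14.12 = 4137.16 s = 69.0 minutes.

69.0 minutes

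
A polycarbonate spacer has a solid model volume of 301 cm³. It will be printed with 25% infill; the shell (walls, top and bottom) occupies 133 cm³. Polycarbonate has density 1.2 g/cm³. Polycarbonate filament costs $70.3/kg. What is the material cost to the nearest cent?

$14.76

Interior volume = 301 − 133 = 168 cm³.
Deposited infill = 0.25 × 168 = 42 cm³.
Total extruded: 133 + 42 → 175 cm³.
Mass = 175 × 1.2, so 210 g.
Cost = 210 g / 1000 × $70.3/kg = $14.76.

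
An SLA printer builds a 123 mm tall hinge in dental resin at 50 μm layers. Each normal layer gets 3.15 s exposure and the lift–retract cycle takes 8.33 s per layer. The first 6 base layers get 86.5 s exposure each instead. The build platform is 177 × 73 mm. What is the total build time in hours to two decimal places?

7.98 hours

Layers = ⌈123/0.05⌉ = 2460.
Base layers = 6 × (86.5 + 8.33), so 568.98 s.
Remaining layers = 2454 × (3.15 + 8.33) = 28171.92 s.
Sum: 568.98 + 28171.92 = 28740.9 s → 7.98 hours.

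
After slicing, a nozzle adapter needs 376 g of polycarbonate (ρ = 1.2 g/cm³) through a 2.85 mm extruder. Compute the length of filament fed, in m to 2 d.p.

Extruded volume: 376/1.2 = 313.3333 cm³ (313333.3 mm³).
Cross-section of 2.85 mm filament: π·(2.85/2)² = 6.3794 mm².
Length = 313333.3 / 6.3794 = 49116.42 mm = 49.12 m.

49.12 m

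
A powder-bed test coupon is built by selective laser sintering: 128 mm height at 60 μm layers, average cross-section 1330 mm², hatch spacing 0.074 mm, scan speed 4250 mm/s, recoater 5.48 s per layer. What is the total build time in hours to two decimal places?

Number of layers: 128 / 0.06 → 2134 (rounded up).
Per-layer scan distance: 1330 / 0.074 → 17973 mm.
Laser time per layer = 17973 / 4250 = 4.2289 s.
Layer cycle = 4.2289 + 5.48 = 9.7089 s.
2134 layers × 9.7089 s/layer = 20718.7926 s, i.e. 5.76 hours.

5.76 hours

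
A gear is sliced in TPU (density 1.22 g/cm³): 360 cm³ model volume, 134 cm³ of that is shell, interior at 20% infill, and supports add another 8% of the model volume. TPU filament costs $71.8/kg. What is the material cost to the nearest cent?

$18.22

Infill region = 360 − 134 = 226 cm³.
Infill deposited = 0.20 × 226, so 45.2 cm³.
Support = 0.08 × 360, so 28.8 cm³.
Total extruded: 134 + 45.2 + 28.8 → 208 cm³.
Mass = 208 × 1.22, so 253.76 g.
Cost = 253.76 g / 1000 × $71.8/kg = $18.22.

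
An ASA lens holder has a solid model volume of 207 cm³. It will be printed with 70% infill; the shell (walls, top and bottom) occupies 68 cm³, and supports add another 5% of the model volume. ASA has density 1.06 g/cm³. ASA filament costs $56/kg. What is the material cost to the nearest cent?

$10.43

Volume inside the shell = 207 − 68 = 139 cm³.
Infill deposited: 0.70 × 139 → 97.3 cm³.
Support = 0.05 × 207, so 10.35 cm³.
Total extruded = 68 + 97.3 + 10.35 = 175.65 cm³.
Mass = 175.65 × 1.06, so 186.189 g.
Cost = 186.189 g / 1000 × $56/kg = $10.43.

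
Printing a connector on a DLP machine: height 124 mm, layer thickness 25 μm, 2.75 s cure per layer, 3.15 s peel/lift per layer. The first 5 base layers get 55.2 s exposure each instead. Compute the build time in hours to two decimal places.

8.20 hours

Layers = ⌈124/0.025⌉ = 4960.
Burn-in layers: 5 × (55.2 + 3.15) → 291.75 s.
Regular layers = 4955 × (2.75 + 3.15), so 29234.5 s.
Total = 291.75 + 29234.5 = 29526.25 s = 8.20 hours.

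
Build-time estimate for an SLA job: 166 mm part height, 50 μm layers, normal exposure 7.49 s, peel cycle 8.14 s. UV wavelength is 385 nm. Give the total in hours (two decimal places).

Layer count = ceil(166 / 0.05) = 3320.
Per-layer time: 7.49 + 8.14 → 15.63 s.
Total = 3320 × 15.63 = 51891.6 s = 14.41 hours.

14.41 hours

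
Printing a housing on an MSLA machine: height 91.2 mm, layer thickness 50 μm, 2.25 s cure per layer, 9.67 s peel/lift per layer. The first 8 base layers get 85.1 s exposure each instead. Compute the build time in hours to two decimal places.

6.22 hours

Number of layers: 91.2 / 0.05 → 1824 (rounded up).
Bottom layers = 8 × (85.1 + 9.67), so 758.16 s.
Regular layers = 1816 × (2.25 + 9.67) = 21646.72 s.
Sum: 758.16 + 21646.72 = 22404.88 s → 6.22 hours.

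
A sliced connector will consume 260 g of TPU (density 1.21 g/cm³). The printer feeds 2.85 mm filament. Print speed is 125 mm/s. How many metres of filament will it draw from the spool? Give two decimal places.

33.68 m

Extruded volume: 260/1.21 = 214.876 cm³ (214876 mm³).
A = π r² = π × 1.425² = 6.3794 mm².
Length = 214876 / 6.3794 = 33682.79 mm = 33.68 m.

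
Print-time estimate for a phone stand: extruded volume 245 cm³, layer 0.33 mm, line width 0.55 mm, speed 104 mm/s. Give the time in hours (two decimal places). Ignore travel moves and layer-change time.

3.61 hours

Bead cross-section = 0.33 × 0.55 = 0.1815 mm².
Toolpath length = 245 cm³ / 0.1815 mm² = 245000 / 0.1815 = 1349862.3 mm.
Extrusion time = 1349862.3 / 104, so 12979.4 s.
In the requested units: 12979.4 s = 3.61 hours.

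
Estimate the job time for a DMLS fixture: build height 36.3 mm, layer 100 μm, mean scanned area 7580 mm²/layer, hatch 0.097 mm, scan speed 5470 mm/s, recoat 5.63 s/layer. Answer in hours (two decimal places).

2.01 hours

Number of layers: 36.3 / 0.1 → 363 (rounded up).
Per-layer scan distance: 7580 / 0.097 → 78144.3 mm.
Laser time per layer = 78144.3 / 5470 = 14.286 s.
Time per layer: 14.286 + 5.63 → 19.916 s.
363 layers × 19.916 s/layer = 7229.508 s, i.e. 2.01 hours.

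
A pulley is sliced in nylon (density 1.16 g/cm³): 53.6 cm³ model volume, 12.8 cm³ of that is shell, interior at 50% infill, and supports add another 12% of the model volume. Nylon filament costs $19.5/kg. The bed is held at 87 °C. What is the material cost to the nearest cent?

Volume inside the shell = 53.6 − 12.8, so 40.8 cm³.
Infill deposited: 0.50 × 40.8 → 20.4 cm³.
Support = 0.12 × 53.6, so 6.432 cm³.
Deposited volume = 12.8 + 20.4 + 6.432 = 39.632 cm³.
Mass = 39.632 × 1.16 = 45.97312 g.
Cost = 45.97312 g / 1000 × $19.5/kg = $0.90.

$0.90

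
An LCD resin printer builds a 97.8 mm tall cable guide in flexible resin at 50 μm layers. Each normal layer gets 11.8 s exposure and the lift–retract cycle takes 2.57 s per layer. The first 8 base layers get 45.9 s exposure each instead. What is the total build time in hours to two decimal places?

Number of layers: 97.8 / 0.05 → 1956 (rounded up).
Burn-in layers: 8 × (45.9 + 2.57) → 387.76 s.
Remaining layers = 1948 × (11.8 + 2.57) = 27992.76 s.
Total = 387.76 + 27992.76 = 28380.52 s = 7.88 hours.

7.88 hours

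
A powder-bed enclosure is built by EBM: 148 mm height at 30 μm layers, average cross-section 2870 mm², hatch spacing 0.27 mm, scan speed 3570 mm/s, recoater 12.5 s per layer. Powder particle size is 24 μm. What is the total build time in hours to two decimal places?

21.21 hours

Layer count = ceil(148 / 0.03) = 4934.
Per-layer scan distance = 2870 / 0.27, so 10629.6 mm.
Beam time per layer = 10629.6 / 3570 = 2.9775 s.
Layer cycle = 2.9775 + 12.5 = 15.4775 s.
4934 layers × 15.4775 s/layer = 76365.985 s, i.e. 21.21 hours.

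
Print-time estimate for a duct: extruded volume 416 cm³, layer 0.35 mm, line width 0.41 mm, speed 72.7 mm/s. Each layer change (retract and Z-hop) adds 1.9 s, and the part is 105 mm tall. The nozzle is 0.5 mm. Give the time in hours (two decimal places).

11.23 hours

Line area = 0.35 × 0.41, so 0.1435 mm².
Total extruded path = 416000/0.1435 = 2898954.7 mm.
Time extruding = 2898954.7 / 72.7 = 39875.6 s.
Layer count = ceil(105 / 0.35) = 300.
Non-print overhead = 300 × 1.9, so 570 s.
Altogether 39875.6 + 570 = 40445.6 s, i.e. 11.23 hours.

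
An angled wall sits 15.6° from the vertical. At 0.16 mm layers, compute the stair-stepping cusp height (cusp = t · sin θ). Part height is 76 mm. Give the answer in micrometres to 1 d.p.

h_c = t·sin θ = 0.16 × 0.2689 = 0.043024 mm (43.0 μm).

43.0 μm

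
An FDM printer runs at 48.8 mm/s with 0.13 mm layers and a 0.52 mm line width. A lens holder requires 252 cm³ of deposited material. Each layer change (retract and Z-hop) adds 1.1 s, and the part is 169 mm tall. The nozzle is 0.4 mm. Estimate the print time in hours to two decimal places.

Extrusion cross-section: 0.13 × 0.52 → 0.0676 mm².
Path length: 252000 mm³ / 0.0676 mm² → 3727810.7 mm.
Time extruding = 3727810.7 / 48.8, so 76389.6 s.
Layers = ⌈169/0.13⌉ = 1300.
Z-hop total = 1300 × 1.1 = 1430 s.
Total = 76389.6 + 1430 = 77819.6 s = 21.62 hours.

21.62 hours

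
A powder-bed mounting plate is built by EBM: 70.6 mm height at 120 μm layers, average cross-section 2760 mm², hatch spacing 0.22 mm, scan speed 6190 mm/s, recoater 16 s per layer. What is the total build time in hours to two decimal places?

Layer count = ceil(70.6 / 0.12) = 589.
Hatch length per layer = 2760 / 0.22, so 12545.5 mm.
Per-layer scan time: 12545.5 / 6190 → 2.0267 s.
Per-layer time = 2.0267 + 16 = 18.0267 s.
Total: 589 × 18.0267 s = 10617.7263 s → 2.95 hours.

2.95 hours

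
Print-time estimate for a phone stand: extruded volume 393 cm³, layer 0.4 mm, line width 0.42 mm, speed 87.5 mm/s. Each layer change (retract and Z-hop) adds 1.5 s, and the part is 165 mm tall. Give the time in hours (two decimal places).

7.60 hours

Bead cross-section = 0.4 × 0.42 = 0.168 mm².
Total extruded path = 393000/0.168 = 2339285.7 mm.
Time extruding = 2339285.7 / 87.5, so 26734.7 s.
Layers = ⌈165/0.4⌉ = 413.
Z-hop total: 413 × 1.5 → 619.5 s.
Altogether 26734.7 + 619.5 = 27354.2 s, i.e. 7.60 hours.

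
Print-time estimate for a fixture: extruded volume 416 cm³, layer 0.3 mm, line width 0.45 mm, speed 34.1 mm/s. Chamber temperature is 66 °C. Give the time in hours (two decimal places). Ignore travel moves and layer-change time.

Bead cross-section = 0.3 × 0.45, so 0.135 mm².
Total extruded path = 416000/0.135 = 3081481.5 mm.
Print-move time: 3081481.5 / 34.1 → 90366 s.
90366 s = 25.10 hours.

25.10 hours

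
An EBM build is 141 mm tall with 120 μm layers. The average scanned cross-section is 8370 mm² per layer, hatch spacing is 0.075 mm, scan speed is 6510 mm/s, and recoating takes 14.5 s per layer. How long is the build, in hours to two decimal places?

10.33 hours

Layer count = ceil(141 / 0.12) = 1175.
Scan path per layer = 8370 / 0.075, so 111600 mm.
Scan time per layer: 111600 / 6510 → 17.1429 s.
Per-layer time = 17.1429 + 14.5 = 31.6429 s.
Total: 1175 × 31.6429 s = 37180.4075 s → 10.33 hours.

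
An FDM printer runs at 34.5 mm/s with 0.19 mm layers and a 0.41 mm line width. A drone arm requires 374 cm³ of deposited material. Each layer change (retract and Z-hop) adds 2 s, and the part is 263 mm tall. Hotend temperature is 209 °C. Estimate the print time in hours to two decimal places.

39.43 hours

Line area = 0.19 × 0.41 = 0.0779 mm².
Total extruded path = 374000/0.0779 = 4801027 mm.
Print-move time: 4801027 / 34.5 → 139160.2 s.
Number of layers: 263 / 0.19 → 1385 (rounded up).
Z-hop total: 1385 × 2 → 2770 s.
Total = 139160.2 + 2770 = 141930.2 s = 39.43 hours.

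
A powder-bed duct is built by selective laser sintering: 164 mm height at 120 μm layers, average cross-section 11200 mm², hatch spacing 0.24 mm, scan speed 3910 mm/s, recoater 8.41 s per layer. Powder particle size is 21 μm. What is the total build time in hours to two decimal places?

7.73 hours

Layers = ⌈164/0.12⌉ = 1367.
Scan path per layer: 11200 / 0.24 → 46666.7 mm.
Scan time per layer: 46666.7 / 3910 → 11.9352 s.
Per-layer time = 11.9352 + 8.41, so 20.3452 s.
1367 layers × 20.3452 s/layer = 27811.8884 s, i.e. 7.73 hours.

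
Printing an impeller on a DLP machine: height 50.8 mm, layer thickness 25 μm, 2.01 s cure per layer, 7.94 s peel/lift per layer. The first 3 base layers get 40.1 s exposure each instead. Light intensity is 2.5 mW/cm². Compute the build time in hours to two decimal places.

5.65 hours

Number of layers: 50.8 / 0.025 → 2032 (rounded up).
Burn-in layers: 3 × (40.1 + 7.94) → 144.12 s.
Remaining layers = 2029 × (2.01 + 7.94), so 20188.55 s.
Total = 144.12 + 20188.55 = 20332.67 s = 5.65 hours.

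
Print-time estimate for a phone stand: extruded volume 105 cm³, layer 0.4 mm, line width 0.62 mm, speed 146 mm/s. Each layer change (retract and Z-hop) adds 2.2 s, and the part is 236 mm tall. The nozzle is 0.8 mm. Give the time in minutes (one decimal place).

Extrusion cross-section = 0.4 × 0.62 = 0.248 mm².
Toolpath length = 105 cm³ / 0.248 mm² = 105000 / 0.248 = 423387.1 mm.
Print-move time: 423387.1 / 146 → 2899.9 s.
Layers = ⌈236/0.4⌉ = 590.
Non-print overhead = 590 × 2.2 = 1298 s.
Altogether 2899.9 + 1298 = 4197.9 s, i.e. 70.0 minutes.

70.0 minutes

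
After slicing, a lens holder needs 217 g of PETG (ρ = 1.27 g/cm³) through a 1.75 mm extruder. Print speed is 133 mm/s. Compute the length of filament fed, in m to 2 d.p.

71.04 m

Volume = 217 g / 1.27 g·cm⁻³ = 170.8661 cm³ = 170866.1 mm³.
A = π r² = π × 0.875² = 2.4053 mm².
Length = 170866.1 / 2.4053 = 71037.33 mm = 71.04 m.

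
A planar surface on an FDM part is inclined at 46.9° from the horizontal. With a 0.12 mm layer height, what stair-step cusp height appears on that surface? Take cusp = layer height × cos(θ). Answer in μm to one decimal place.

82.0 μm

Cusp = layer height × cos(46.9°) = 0.12 × 0.6833 = 0.081996 mm = 82.0 μm.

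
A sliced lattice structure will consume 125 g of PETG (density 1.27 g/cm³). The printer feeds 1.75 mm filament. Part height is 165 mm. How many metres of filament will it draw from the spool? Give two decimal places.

Extruded volume: 125/1.27 = 98.4252 cm³ (98425.2 mm³).
Filament cross-section = π × (1.75/2)² = 2.4053 mm².
L = V/A = 98425.2/2.4053 = 40920.13 mm → 40.92 m.

40.92 m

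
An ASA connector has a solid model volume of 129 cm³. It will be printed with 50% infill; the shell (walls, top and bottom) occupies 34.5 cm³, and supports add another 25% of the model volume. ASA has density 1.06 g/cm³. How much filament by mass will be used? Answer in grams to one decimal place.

120.8 g

Volume inside the shell = 129 − 34.5, so 94.5 cm³.
Infill deposited = 0.50 × 94.5, so 47.25 cm³.
Support = 0.25 × 129, so 32.25 cm³.
Total printed volume: 34.5 + 47.25 + 32.25 → 114 cm³.
Mass = 114 × 1.06, so 120.84 g.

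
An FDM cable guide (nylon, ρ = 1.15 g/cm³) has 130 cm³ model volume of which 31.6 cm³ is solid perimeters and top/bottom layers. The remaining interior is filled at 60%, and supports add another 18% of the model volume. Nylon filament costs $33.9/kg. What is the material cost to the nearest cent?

$4.45

Infill region: 130 − 31.6 → 98.4 cm³.
Deposited infill = 0.60 × 98.4, so 59.04 cm³.
Support = 0.18 × 130 = 23.4 cm³.
Total extruded: 31.6 + 59.04 + 23.4 → 114.04 cm³.
Mass = 114.04 × 1.15, so 131.146 g.
At $33.9/kg: 131.146/1000 × 33.9 = $4.45.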